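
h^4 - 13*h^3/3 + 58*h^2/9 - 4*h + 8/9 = (h - 2)*(h - 1)*(h - 2/3)^2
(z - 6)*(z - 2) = z^2 - 8*z + 12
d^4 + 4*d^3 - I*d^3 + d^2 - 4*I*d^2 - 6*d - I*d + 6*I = (d - 1)*(d + 2)*(d + 3)*(d - I)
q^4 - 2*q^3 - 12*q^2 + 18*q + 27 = (q - 3)^2*(q + 1)*(q + 3)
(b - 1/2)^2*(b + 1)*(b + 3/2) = b^4 + 3*b^3/2 - 3*b^2/4 - 7*b/8 + 3/8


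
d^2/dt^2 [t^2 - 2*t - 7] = 2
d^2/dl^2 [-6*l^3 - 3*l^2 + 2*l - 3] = -36*l - 6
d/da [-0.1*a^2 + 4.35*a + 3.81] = 4.35 - 0.2*a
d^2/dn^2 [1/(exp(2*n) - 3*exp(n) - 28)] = ((3 - 4*exp(n))*(-exp(2*n) + 3*exp(n) + 28) - 2*(2*exp(n) - 3)^2*exp(n))*exp(n)/(-exp(2*n) + 3*exp(n) + 28)^3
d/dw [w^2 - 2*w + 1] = 2*w - 2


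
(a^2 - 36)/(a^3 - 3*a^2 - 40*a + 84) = (a - 6)/(a^2 - 9*a + 14)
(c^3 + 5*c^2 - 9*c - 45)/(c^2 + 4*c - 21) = (c^2 + 8*c + 15)/(c + 7)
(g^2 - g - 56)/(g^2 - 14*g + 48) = (g + 7)/(g - 6)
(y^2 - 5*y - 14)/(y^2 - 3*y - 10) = (y - 7)/(y - 5)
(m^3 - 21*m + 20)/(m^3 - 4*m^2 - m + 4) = (m + 5)/(m + 1)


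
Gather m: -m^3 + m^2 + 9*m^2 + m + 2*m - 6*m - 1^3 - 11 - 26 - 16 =-m^3 + 10*m^2 - 3*m - 54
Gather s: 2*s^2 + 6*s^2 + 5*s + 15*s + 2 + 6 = 8*s^2 + 20*s + 8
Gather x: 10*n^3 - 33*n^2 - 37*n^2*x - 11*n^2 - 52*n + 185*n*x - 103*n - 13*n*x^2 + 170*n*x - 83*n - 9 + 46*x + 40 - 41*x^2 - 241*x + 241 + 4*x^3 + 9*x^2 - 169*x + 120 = 10*n^3 - 44*n^2 - 238*n + 4*x^3 + x^2*(-13*n - 32) + x*(-37*n^2 + 355*n - 364) + 392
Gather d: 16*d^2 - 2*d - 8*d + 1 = 16*d^2 - 10*d + 1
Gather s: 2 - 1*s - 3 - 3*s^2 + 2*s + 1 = -3*s^2 + s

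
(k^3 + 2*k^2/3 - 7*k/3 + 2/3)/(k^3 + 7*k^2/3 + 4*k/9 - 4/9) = 3*(k - 1)/(3*k + 2)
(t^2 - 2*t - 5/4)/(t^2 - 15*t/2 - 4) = (t - 5/2)/(t - 8)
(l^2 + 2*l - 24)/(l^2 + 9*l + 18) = (l - 4)/(l + 3)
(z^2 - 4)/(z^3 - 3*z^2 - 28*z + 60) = (z + 2)/(z^2 - z - 30)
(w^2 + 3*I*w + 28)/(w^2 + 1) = (w^2 + 3*I*w + 28)/(w^2 + 1)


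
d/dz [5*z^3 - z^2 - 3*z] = 15*z^2 - 2*z - 3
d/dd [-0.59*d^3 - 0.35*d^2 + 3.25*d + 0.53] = -1.77*d^2 - 0.7*d + 3.25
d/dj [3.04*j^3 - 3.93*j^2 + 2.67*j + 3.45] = 9.12*j^2 - 7.86*j + 2.67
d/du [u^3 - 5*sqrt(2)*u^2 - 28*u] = 3*u^2 - 10*sqrt(2)*u - 28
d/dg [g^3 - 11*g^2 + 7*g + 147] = 3*g^2 - 22*g + 7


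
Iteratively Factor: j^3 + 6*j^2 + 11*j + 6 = (j + 1)*(j^2 + 5*j + 6) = (j + 1)*(j + 2)*(j + 3)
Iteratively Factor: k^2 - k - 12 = (k + 3)*(k - 4)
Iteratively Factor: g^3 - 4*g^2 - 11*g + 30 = (g + 3)*(g^2 - 7*g + 10) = (g - 2)*(g + 3)*(g - 5)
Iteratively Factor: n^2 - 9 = (n + 3)*(n - 3)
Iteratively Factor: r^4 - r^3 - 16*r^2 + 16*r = (r - 1)*(r^3 - 16*r) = r*(r - 1)*(r^2 - 16) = r*(r - 1)*(r + 4)*(r - 4)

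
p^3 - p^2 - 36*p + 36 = (p - 6)*(p - 1)*(p + 6)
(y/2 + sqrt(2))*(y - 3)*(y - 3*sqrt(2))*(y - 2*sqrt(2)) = y^4/2 - 3*sqrt(2)*y^3/2 - 3*y^3/2 - 4*y^2 + 9*sqrt(2)*y^2/2 + 12*y + 12*sqrt(2)*y - 36*sqrt(2)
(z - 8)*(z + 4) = z^2 - 4*z - 32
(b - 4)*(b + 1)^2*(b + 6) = b^4 + 4*b^3 - 19*b^2 - 46*b - 24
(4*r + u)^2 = 16*r^2 + 8*r*u + u^2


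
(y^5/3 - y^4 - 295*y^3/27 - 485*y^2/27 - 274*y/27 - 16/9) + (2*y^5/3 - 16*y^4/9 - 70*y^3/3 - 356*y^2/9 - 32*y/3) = y^5 - 25*y^4/9 - 925*y^3/27 - 1553*y^2/27 - 562*y/27 - 16/9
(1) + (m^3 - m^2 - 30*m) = m^3 - m^2 - 30*m + 1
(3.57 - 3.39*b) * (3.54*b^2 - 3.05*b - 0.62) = -12.0006*b^3 + 22.9773*b^2 - 8.7867*b - 2.2134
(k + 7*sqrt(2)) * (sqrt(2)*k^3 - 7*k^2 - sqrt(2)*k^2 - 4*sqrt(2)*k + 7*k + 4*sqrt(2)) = sqrt(2)*k^4 - sqrt(2)*k^3 + 7*k^3 - 53*sqrt(2)*k^2 - 7*k^2 - 56*k + 53*sqrt(2)*k + 56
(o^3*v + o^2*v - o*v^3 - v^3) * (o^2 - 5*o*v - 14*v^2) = o^5*v - 5*o^4*v^2 + o^4*v - 15*o^3*v^3 - 5*o^3*v^2 + 5*o^2*v^4 - 15*o^2*v^3 + 14*o*v^5 + 5*o*v^4 + 14*v^5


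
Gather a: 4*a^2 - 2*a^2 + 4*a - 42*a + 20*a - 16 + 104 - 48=2*a^2 - 18*a + 40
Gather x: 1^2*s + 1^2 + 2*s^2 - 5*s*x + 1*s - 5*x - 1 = 2*s^2 + 2*s + x*(-5*s - 5)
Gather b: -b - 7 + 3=-b - 4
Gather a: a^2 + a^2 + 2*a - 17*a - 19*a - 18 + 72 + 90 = 2*a^2 - 34*a + 144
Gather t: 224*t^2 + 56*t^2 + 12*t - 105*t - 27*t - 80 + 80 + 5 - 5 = 280*t^2 - 120*t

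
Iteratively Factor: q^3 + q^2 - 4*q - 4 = (q + 2)*(q^2 - q - 2) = (q + 1)*(q + 2)*(q - 2)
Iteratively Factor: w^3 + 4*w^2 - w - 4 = (w - 1)*(w^2 + 5*w + 4) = (w - 1)*(w + 1)*(w + 4)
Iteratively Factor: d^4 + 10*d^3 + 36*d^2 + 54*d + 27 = (d + 3)*(d^3 + 7*d^2 + 15*d + 9) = (d + 3)^2*(d^2 + 4*d + 3) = (d + 1)*(d + 3)^2*(d + 3)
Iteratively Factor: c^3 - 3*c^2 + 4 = (c + 1)*(c^2 - 4*c + 4) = (c - 2)*(c + 1)*(c - 2)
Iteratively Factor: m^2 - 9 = (m - 3)*(m + 3)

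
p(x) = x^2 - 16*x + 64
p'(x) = 2*x - 16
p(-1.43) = 88.92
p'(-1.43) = -18.86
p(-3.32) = 128.14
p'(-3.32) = -22.64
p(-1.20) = 84.64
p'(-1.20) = -18.40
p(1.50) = 42.25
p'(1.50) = -13.00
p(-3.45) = 131.10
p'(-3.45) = -22.90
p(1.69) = 39.82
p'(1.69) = -12.62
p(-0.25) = 68.06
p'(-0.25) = -16.50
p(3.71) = 18.40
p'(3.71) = -8.58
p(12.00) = 16.00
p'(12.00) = 8.00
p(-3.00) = 121.00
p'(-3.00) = -22.00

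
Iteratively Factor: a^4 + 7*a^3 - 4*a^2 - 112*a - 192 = (a - 4)*(a^3 + 11*a^2 + 40*a + 48) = (a - 4)*(a + 4)*(a^2 + 7*a + 12) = (a - 4)*(a + 4)^2*(a + 3)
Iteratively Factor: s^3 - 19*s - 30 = (s - 5)*(s^2 + 5*s + 6) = (s - 5)*(s + 2)*(s + 3)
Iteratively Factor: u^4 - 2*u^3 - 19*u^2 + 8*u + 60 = (u + 2)*(u^3 - 4*u^2 - 11*u + 30) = (u - 5)*(u + 2)*(u^2 + u - 6) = (u - 5)*(u - 2)*(u + 2)*(u + 3)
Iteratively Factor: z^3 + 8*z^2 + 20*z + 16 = (z + 4)*(z^2 + 4*z + 4) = (z + 2)*(z + 4)*(z + 2)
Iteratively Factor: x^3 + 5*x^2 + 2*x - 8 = (x - 1)*(x^2 + 6*x + 8) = (x - 1)*(x + 4)*(x + 2)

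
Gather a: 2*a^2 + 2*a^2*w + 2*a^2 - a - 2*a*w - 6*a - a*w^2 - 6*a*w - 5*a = a^2*(2*w + 4) + a*(-w^2 - 8*w - 12)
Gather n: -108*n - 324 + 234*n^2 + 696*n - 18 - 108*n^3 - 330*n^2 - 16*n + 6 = -108*n^3 - 96*n^2 + 572*n - 336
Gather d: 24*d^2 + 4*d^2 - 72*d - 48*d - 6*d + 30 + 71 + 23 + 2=28*d^2 - 126*d + 126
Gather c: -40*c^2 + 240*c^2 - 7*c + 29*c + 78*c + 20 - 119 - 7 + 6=200*c^2 + 100*c - 100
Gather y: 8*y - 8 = 8*y - 8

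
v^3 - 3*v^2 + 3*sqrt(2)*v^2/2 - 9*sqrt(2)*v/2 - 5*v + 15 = (v - 3)*(v - sqrt(2))*(v + 5*sqrt(2)/2)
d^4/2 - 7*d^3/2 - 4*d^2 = d^2*(d/2 + 1/2)*(d - 8)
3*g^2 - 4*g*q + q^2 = (-3*g + q)*(-g + q)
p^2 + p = p*(p + 1)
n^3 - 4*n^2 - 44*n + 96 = (n - 8)*(n - 2)*(n + 6)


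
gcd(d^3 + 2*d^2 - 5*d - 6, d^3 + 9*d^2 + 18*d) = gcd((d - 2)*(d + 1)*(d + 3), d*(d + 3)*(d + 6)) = d + 3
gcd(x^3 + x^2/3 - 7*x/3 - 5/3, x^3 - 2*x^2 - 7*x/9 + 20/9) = x^2 - 2*x/3 - 5/3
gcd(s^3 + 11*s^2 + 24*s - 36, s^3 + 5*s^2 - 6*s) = s^2 + 5*s - 6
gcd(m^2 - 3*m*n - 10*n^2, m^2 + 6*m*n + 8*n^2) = m + 2*n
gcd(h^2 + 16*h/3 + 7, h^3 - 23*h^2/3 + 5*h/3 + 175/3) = h + 7/3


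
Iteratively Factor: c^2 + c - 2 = (c + 2)*(c - 1)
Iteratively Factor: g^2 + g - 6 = (g - 2)*(g + 3)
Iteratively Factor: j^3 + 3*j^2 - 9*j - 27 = (j + 3)*(j^2 - 9) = (j - 3)*(j + 3)*(j + 3)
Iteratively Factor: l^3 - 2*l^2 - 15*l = (l)*(l^2 - 2*l - 15) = l*(l - 5)*(l + 3)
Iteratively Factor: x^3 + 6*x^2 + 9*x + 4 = (x + 4)*(x^2 + 2*x + 1) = (x + 1)*(x + 4)*(x + 1)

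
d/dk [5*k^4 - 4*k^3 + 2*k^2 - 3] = 4*k*(5*k^2 - 3*k + 1)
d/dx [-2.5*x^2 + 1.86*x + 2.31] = 1.86 - 5.0*x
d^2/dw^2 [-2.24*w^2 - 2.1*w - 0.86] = -4.48000000000000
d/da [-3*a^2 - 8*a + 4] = -6*a - 8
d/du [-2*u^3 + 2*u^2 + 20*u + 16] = -6*u^2 + 4*u + 20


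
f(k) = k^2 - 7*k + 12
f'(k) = 2*k - 7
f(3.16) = -0.13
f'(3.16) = -0.68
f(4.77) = 1.36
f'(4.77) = 2.54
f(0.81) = 6.99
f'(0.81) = -5.38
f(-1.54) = 25.15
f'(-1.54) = -10.08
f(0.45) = 9.05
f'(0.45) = -6.10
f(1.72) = 2.92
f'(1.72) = -3.56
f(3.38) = -0.24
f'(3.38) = -0.24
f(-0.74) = 17.73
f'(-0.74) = -8.48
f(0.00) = 12.00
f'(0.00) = -7.00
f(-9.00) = 156.00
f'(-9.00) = -25.00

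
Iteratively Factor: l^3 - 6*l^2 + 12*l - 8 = (l - 2)*(l^2 - 4*l + 4) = (l - 2)^2*(l - 2)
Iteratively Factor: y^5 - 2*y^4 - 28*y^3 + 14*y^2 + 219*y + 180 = (y - 4)*(y^4 + 2*y^3 - 20*y^2 - 66*y - 45) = (y - 4)*(y + 1)*(y^3 + y^2 - 21*y - 45) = (y - 4)*(y + 1)*(y + 3)*(y^2 - 2*y - 15) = (y - 5)*(y - 4)*(y + 1)*(y + 3)*(y + 3)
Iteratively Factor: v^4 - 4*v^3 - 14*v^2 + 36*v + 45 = (v + 3)*(v^3 - 7*v^2 + 7*v + 15) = (v - 3)*(v + 3)*(v^2 - 4*v - 5) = (v - 5)*(v - 3)*(v + 3)*(v + 1)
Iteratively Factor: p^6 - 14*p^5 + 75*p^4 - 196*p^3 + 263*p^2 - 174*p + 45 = (p - 1)*(p^5 - 13*p^4 + 62*p^3 - 134*p^2 + 129*p - 45) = (p - 3)*(p - 1)*(p^4 - 10*p^3 + 32*p^2 - 38*p + 15) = (p - 5)*(p - 3)*(p - 1)*(p^3 - 5*p^2 + 7*p - 3) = (p - 5)*(p - 3)*(p - 1)^2*(p^2 - 4*p + 3) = (p - 5)*(p - 3)^2*(p - 1)^2*(p - 1)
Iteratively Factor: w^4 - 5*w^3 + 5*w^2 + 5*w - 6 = (w - 3)*(w^3 - 2*w^2 - w + 2) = (w - 3)*(w - 2)*(w^2 - 1) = (w - 3)*(w - 2)*(w - 1)*(w + 1)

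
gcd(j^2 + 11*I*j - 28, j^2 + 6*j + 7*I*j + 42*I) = j + 7*I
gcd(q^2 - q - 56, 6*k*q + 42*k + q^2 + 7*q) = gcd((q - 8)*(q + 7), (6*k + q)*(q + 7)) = q + 7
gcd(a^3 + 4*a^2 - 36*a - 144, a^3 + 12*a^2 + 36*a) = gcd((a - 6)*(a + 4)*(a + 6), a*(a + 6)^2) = a + 6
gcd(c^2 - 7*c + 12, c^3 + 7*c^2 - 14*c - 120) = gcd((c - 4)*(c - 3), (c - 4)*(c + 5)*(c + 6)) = c - 4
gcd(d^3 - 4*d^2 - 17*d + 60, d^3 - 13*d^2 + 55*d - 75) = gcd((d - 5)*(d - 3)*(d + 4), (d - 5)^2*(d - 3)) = d^2 - 8*d + 15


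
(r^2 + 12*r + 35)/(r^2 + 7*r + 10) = (r + 7)/(r + 2)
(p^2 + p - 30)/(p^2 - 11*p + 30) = (p + 6)/(p - 6)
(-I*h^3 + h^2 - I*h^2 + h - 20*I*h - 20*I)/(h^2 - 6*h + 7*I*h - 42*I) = (-I*h^3 + h^2*(1 - I) + h*(1 - 20*I) - 20*I)/(h^2 + h*(-6 + 7*I) - 42*I)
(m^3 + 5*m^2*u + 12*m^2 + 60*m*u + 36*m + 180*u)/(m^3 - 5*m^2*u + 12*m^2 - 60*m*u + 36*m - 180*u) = (-m - 5*u)/(-m + 5*u)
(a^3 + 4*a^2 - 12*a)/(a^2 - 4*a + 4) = a*(a + 6)/(a - 2)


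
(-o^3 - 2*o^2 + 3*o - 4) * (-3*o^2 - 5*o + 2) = 3*o^5 + 11*o^4 - o^3 - 7*o^2 + 26*o - 8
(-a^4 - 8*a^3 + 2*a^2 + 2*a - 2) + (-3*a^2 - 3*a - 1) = -a^4 - 8*a^3 - a^2 - a - 3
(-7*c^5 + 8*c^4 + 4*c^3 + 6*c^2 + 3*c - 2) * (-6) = 42*c^5 - 48*c^4 - 24*c^3 - 36*c^2 - 18*c + 12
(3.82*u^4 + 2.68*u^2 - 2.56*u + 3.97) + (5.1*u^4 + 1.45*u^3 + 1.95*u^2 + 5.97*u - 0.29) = 8.92*u^4 + 1.45*u^3 + 4.63*u^2 + 3.41*u + 3.68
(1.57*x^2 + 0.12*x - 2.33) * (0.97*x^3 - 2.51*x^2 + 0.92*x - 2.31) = 1.5229*x^5 - 3.8243*x^4 - 1.1169*x^3 + 2.332*x^2 - 2.4208*x + 5.3823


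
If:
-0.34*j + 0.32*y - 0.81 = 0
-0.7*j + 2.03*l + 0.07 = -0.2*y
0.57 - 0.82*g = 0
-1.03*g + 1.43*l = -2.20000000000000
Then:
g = 0.70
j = -3.14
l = -1.04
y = -0.80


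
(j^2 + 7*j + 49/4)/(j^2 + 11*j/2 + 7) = (j + 7/2)/(j + 2)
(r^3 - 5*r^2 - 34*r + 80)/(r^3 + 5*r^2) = 1 - 10/r + 16/r^2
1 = 1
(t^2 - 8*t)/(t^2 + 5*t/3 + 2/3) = 3*t*(t - 8)/(3*t^2 + 5*t + 2)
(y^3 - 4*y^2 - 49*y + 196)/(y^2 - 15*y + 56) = (y^2 + 3*y - 28)/(y - 8)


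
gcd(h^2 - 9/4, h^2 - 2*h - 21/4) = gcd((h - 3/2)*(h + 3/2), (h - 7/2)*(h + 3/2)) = h + 3/2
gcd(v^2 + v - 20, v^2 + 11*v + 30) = v + 5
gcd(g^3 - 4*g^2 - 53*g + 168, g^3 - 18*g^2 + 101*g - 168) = g^2 - 11*g + 24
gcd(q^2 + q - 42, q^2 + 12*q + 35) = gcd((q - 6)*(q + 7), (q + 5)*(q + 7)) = q + 7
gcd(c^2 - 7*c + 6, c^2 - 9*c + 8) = c - 1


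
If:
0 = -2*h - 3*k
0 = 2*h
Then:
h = 0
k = 0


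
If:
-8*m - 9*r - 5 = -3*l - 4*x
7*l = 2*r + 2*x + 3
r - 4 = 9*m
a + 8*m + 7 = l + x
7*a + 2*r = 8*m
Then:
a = -2956/4169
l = 6141/4169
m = -1266/4169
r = 5282/4169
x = 9958/4169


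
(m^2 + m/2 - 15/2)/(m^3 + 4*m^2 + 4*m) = (2*m^2 + m - 15)/(2*m*(m^2 + 4*m + 4))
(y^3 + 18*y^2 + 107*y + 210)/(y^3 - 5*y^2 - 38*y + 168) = (y^2 + 12*y + 35)/(y^2 - 11*y + 28)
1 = 1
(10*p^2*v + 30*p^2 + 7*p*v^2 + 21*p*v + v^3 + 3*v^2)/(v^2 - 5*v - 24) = (10*p^2 + 7*p*v + v^2)/(v - 8)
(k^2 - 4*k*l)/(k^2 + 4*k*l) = (k - 4*l)/(k + 4*l)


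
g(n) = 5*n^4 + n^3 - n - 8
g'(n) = 20*n^3 + 3*n^2 - 1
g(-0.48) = -7.37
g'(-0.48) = -2.52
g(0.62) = -7.64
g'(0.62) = 4.92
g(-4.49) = 1938.12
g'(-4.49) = -1750.90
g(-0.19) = -7.81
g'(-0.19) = -1.03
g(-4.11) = 1353.40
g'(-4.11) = -1338.85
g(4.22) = 1648.63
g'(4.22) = 1555.45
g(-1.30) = 5.38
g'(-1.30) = -39.87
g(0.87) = -5.35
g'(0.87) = 14.44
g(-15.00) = 249757.00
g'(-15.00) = -66826.00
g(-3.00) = 373.00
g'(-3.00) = -514.00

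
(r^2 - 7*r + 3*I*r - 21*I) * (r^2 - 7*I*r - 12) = r^4 - 7*r^3 - 4*I*r^3 + 9*r^2 + 28*I*r^2 - 63*r - 36*I*r + 252*I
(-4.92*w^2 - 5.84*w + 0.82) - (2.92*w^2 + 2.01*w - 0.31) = -7.84*w^2 - 7.85*w + 1.13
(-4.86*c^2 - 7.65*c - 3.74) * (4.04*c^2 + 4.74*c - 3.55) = -19.6344*c^4 - 53.9424*c^3 - 34.1176*c^2 + 9.4299*c + 13.277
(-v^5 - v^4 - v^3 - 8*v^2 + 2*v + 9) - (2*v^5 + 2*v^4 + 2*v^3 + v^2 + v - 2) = -3*v^5 - 3*v^4 - 3*v^3 - 9*v^2 + v + 11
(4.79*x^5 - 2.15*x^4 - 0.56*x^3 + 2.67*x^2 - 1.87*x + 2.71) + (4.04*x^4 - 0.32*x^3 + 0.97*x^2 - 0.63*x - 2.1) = 4.79*x^5 + 1.89*x^4 - 0.88*x^3 + 3.64*x^2 - 2.5*x + 0.61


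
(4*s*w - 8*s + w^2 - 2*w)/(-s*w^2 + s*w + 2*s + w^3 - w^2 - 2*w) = (-4*s - w)/(s*w + s - w^2 - w)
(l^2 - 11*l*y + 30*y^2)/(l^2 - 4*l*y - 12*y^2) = (l - 5*y)/(l + 2*y)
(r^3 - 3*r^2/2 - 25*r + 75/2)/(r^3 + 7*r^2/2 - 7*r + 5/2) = (2*r^2 - 13*r + 15)/(2*r^2 - 3*r + 1)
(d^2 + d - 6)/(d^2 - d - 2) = (d + 3)/(d + 1)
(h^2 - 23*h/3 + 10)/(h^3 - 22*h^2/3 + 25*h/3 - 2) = (3*h - 5)/(3*h^2 - 4*h + 1)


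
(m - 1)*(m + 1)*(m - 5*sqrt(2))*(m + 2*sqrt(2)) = m^4 - 3*sqrt(2)*m^3 - 21*m^2 + 3*sqrt(2)*m + 20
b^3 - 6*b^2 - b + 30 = (b - 5)*(b - 3)*(b + 2)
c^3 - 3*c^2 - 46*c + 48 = (c - 8)*(c - 1)*(c + 6)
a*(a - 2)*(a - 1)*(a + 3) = a^4 - 7*a^2 + 6*a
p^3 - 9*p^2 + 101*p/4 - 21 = (p - 4)*(p - 7/2)*(p - 3/2)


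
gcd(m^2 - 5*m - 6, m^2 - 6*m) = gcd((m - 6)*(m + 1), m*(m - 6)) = m - 6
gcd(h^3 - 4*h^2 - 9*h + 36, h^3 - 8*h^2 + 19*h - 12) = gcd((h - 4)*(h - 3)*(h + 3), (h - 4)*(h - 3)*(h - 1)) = h^2 - 7*h + 12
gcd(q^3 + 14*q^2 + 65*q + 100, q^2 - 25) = q + 5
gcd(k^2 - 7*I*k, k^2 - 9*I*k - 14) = k - 7*I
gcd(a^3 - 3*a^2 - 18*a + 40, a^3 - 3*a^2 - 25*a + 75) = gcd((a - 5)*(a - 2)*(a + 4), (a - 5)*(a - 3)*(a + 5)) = a - 5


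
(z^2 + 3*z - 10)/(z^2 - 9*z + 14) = (z + 5)/(z - 7)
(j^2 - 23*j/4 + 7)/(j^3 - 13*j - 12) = (j - 7/4)/(j^2 + 4*j + 3)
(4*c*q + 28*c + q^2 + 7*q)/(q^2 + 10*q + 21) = (4*c + q)/(q + 3)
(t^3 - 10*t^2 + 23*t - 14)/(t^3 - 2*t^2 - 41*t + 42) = (t - 2)/(t + 6)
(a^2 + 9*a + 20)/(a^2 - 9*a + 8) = (a^2 + 9*a + 20)/(a^2 - 9*a + 8)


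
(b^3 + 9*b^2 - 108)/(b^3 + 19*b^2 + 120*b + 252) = (b - 3)/(b + 7)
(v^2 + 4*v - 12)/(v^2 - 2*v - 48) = (v - 2)/(v - 8)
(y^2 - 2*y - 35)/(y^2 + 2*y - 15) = (y - 7)/(y - 3)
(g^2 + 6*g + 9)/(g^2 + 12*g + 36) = (g^2 + 6*g + 9)/(g^2 + 12*g + 36)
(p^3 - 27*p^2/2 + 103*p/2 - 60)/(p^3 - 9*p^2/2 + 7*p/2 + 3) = (2*p^2 - 21*p + 40)/(2*p^2 - 3*p - 2)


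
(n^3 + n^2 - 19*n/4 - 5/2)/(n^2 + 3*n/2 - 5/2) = (n^2 - 3*n/2 - 1)/(n - 1)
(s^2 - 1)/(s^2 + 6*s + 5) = (s - 1)/(s + 5)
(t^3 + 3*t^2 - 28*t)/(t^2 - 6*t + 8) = t*(t + 7)/(t - 2)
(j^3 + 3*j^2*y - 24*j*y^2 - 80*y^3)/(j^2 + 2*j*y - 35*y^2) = (j^2 + 8*j*y + 16*y^2)/(j + 7*y)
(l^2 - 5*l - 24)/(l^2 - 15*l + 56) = (l + 3)/(l - 7)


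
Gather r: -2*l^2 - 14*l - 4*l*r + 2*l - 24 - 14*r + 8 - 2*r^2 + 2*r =-2*l^2 - 12*l - 2*r^2 + r*(-4*l - 12) - 16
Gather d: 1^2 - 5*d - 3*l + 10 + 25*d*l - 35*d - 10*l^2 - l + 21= d*(25*l - 40) - 10*l^2 - 4*l + 32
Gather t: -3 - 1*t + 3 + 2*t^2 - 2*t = 2*t^2 - 3*t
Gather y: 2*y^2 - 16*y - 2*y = 2*y^2 - 18*y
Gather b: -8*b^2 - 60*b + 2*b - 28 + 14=-8*b^2 - 58*b - 14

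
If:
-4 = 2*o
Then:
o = -2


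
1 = 1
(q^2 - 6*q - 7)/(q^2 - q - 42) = (q + 1)/(q + 6)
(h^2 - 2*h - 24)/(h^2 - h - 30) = (h + 4)/(h + 5)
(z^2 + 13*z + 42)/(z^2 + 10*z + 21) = (z + 6)/(z + 3)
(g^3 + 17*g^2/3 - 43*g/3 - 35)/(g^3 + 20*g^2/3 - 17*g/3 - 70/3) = (g - 3)/(g - 2)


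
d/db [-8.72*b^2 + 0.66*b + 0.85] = 0.66 - 17.44*b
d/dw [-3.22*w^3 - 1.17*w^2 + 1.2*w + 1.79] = -9.66*w^2 - 2.34*w + 1.2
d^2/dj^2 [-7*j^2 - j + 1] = -14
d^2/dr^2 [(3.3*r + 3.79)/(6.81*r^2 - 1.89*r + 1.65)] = ((3.3*r + 3.79)*(13.62*r - 1.89)*(27.24*r - 3.78) - (134.838*r + 39.1458)*(6.81*r^2 - 1.89*r + 1.65))/(6.81*r^2 - 1.89*r + 1.65)^3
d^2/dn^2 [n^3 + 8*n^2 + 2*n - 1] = 6*n + 16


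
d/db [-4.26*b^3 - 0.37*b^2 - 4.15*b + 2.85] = -12.78*b^2 - 0.74*b - 4.15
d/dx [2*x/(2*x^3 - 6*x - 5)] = 2*(2*x^3 - 6*x*(x^2 - 1) - 6*x - 5)/(-2*x^3 + 6*x + 5)^2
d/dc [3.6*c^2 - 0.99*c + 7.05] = 7.2*c - 0.99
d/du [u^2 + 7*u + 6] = 2*u + 7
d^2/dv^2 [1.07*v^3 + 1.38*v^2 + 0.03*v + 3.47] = 6.42*v + 2.76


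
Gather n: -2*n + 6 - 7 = -2*n - 1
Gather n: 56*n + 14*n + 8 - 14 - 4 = 70*n - 10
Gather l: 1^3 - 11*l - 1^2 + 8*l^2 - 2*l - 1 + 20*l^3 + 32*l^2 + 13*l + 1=20*l^3 + 40*l^2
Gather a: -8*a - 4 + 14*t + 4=-8*a + 14*t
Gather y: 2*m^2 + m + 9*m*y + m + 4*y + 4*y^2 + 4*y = 2*m^2 + 2*m + 4*y^2 + y*(9*m + 8)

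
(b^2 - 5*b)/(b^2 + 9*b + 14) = b*(b - 5)/(b^2 + 9*b + 14)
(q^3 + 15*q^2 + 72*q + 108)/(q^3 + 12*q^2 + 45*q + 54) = (q + 6)/(q + 3)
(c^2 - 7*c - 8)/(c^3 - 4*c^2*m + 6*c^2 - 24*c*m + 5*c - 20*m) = (c - 8)/(c^2 - 4*c*m + 5*c - 20*m)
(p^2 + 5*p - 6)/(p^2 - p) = (p + 6)/p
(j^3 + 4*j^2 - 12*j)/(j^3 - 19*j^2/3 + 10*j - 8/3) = 3*j*(j + 6)/(3*j^2 - 13*j + 4)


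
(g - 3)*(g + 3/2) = g^2 - 3*g/2 - 9/2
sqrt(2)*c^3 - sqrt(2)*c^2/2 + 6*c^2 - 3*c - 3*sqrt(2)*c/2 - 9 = (c - 3/2)*(c + 3*sqrt(2))*(sqrt(2)*c + sqrt(2))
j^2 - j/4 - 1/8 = (j - 1/2)*(j + 1/4)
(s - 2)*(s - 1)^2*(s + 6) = s^4 + 2*s^3 - 19*s^2 + 28*s - 12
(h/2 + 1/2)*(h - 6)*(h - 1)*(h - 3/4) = h^4/2 - 27*h^3/8 + 7*h^2/4 + 27*h/8 - 9/4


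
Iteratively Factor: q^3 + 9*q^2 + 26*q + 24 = (q + 3)*(q^2 + 6*q + 8) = (q + 3)*(q + 4)*(q + 2)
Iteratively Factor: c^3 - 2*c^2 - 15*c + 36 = (c - 3)*(c^2 + c - 12) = (c - 3)^2*(c + 4)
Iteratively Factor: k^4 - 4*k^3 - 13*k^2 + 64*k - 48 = (k - 1)*(k^3 - 3*k^2 - 16*k + 48) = (k - 1)*(k + 4)*(k^2 - 7*k + 12) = (k - 4)*(k - 1)*(k + 4)*(k - 3)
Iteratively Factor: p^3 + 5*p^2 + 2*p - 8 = (p - 1)*(p^2 + 6*p + 8) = (p - 1)*(p + 2)*(p + 4)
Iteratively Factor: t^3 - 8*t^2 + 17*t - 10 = (t - 2)*(t^2 - 6*t + 5) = (t - 2)*(t - 1)*(t - 5)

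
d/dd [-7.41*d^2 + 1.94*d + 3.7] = 1.94 - 14.82*d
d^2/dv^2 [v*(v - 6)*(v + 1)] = 6*v - 10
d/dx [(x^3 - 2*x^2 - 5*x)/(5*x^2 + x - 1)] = (5*x^4 + 2*x^3 + 20*x^2 + 4*x + 5)/(25*x^4 + 10*x^3 - 9*x^2 - 2*x + 1)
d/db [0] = 0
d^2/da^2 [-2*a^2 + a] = -4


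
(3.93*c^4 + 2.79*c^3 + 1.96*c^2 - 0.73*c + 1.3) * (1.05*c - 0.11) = 4.1265*c^5 + 2.4972*c^4 + 1.7511*c^3 - 0.9821*c^2 + 1.4453*c - 0.143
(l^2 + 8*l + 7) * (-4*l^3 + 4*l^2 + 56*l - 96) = -4*l^5 - 28*l^4 + 60*l^3 + 380*l^2 - 376*l - 672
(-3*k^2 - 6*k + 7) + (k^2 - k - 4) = -2*k^2 - 7*k + 3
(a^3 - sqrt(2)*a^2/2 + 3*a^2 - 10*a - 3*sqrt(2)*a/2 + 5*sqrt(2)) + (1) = a^3 - sqrt(2)*a^2/2 + 3*a^2 - 10*a - 3*sqrt(2)*a/2 + 1 + 5*sqrt(2)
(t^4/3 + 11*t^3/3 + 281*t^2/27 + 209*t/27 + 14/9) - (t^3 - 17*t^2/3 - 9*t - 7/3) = t^4/3 + 8*t^3/3 + 434*t^2/27 + 452*t/27 + 35/9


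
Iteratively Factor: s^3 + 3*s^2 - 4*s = (s + 4)*(s^2 - s) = (s - 1)*(s + 4)*(s)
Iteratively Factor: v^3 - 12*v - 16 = (v + 2)*(v^2 - 2*v - 8) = (v + 2)^2*(v - 4)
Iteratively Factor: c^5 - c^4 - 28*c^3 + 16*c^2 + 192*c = (c - 4)*(c^4 + 3*c^3 - 16*c^2 - 48*c) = c*(c - 4)*(c^3 + 3*c^2 - 16*c - 48) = c*(c - 4)*(c + 3)*(c^2 - 16) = c*(c - 4)*(c + 3)*(c + 4)*(c - 4)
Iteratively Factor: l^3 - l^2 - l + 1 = (l - 1)*(l^2 - 1) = (l - 1)*(l + 1)*(l - 1)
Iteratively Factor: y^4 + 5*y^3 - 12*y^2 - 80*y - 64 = (y + 4)*(y^3 + y^2 - 16*y - 16) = (y - 4)*(y + 4)*(y^2 + 5*y + 4) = (y - 4)*(y + 4)^2*(y + 1)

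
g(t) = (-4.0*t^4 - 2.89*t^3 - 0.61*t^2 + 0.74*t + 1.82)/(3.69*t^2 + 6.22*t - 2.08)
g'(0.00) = -2.97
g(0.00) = -0.88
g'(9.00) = -18.51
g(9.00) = -80.48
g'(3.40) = -6.52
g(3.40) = -10.54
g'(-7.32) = 16.74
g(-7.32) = -69.20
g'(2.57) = -4.81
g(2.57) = -5.85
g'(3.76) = -7.27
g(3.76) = -13.03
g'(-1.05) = -2.50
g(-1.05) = 0.25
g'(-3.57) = 6.88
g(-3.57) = -23.16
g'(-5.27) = 12.02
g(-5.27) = -39.65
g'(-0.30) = -0.70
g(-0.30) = -0.44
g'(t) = (-7.38*t - 6.22)*(-4.0*t^4 - 2.89*t^3 - 0.61*t^2 + 0.74*t + 1.82)/(3.69*t^2 + 6.22*t - 2.08)^2 + (-16.0*t^3 - 8.67*t^2 - 1.22*t + 0.74)/(3.69*t^2 + 6.22*t - 2.08) = (-29.52*t^5 - 85.3041*t^4 - 2.6716*t^3 + 11.5088*t^2 - 10.894*t - 12.8596)/(13.6161*t^4 + 45.9036*t^3 + 23.338*t^2 - 25.8752*t + 4.3264)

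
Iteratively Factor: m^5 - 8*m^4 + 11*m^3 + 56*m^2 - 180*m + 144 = (m - 2)*(m^4 - 6*m^3 - m^2 + 54*m - 72) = (m - 3)*(m - 2)*(m^3 - 3*m^2 - 10*m + 24) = (m - 3)*(m - 2)*(m + 3)*(m^2 - 6*m + 8) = (m - 3)*(m - 2)^2*(m + 3)*(m - 4)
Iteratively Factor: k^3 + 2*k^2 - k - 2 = (k + 2)*(k^2 - 1) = (k + 1)*(k + 2)*(k - 1)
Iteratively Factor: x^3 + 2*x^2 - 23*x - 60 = (x + 4)*(x^2 - 2*x - 15) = (x + 3)*(x + 4)*(x - 5)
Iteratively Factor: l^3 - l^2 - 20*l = (l)*(l^2 - l - 20) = l*(l + 4)*(l - 5)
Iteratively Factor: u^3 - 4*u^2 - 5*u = (u)*(u^2 - 4*u - 5) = u*(u - 5)*(u + 1)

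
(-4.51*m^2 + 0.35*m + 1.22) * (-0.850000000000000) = 3.8335*m^2 - 0.2975*m - 1.037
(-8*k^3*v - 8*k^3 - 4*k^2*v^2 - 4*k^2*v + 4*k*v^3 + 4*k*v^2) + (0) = -8*k^3*v - 8*k^3 - 4*k^2*v^2 - 4*k^2*v + 4*k*v^3 + 4*k*v^2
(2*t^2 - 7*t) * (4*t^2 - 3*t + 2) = 8*t^4 - 34*t^3 + 25*t^2 - 14*t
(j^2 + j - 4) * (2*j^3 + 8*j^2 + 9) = 2*j^5 + 10*j^4 - 23*j^2 + 9*j - 36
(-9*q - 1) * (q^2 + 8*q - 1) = -9*q^3 - 73*q^2 + q + 1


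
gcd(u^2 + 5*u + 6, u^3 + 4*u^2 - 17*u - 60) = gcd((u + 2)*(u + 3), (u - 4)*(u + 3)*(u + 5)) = u + 3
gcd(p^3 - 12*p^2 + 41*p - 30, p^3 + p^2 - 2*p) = p - 1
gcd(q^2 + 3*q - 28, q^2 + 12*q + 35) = q + 7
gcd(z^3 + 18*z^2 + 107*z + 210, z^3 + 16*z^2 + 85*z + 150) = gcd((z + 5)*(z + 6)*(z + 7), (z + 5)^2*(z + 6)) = z^2 + 11*z + 30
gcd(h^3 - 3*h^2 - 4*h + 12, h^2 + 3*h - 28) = 1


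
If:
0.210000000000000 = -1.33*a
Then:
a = -0.16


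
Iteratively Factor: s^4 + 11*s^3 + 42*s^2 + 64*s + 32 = (s + 1)*(s^3 + 10*s^2 + 32*s + 32) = (s + 1)*(s + 4)*(s^2 + 6*s + 8) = (s + 1)*(s + 2)*(s + 4)*(s + 4)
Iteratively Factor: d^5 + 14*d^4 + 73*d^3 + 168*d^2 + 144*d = (d)*(d^4 + 14*d^3 + 73*d^2 + 168*d + 144) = d*(d + 4)*(d^3 + 10*d^2 + 33*d + 36) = d*(d + 4)^2*(d^2 + 6*d + 9) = d*(d + 3)*(d + 4)^2*(d + 3)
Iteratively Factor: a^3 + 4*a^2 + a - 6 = (a + 3)*(a^2 + a - 2) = (a + 2)*(a + 3)*(a - 1)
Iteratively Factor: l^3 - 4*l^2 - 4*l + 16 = (l + 2)*(l^2 - 6*l + 8) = (l - 2)*(l + 2)*(l - 4)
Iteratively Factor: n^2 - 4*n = (n)*(n - 4)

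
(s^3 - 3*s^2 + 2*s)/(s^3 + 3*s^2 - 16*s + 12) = s/(s + 6)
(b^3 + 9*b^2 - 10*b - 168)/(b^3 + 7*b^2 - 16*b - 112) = (b + 6)/(b + 4)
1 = 1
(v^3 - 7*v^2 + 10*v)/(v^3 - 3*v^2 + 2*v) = (v - 5)/(v - 1)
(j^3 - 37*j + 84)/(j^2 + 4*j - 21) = j - 4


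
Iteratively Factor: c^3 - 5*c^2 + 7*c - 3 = (c - 1)*(c^2 - 4*c + 3) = (c - 3)*(c - 1)*(c - 1)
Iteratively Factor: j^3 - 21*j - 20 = (j + 1)*(j^2 - j - 20) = (j + 1)*(j + 4)*(j - 5)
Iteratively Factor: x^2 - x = (x - 1)*(x)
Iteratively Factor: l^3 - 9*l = (l)*(l^2 - 9) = l*(l + 3)*(l - 3)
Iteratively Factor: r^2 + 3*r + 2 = (r + 2)*(r + 1)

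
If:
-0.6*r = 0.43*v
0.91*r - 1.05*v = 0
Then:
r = 0.00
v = 0.00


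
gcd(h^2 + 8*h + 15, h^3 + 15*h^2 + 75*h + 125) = h + 5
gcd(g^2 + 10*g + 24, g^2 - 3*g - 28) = g + 4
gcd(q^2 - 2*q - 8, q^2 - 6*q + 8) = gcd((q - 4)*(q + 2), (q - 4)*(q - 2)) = q - 4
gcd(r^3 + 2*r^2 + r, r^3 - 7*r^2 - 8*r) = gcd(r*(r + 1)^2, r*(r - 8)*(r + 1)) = r^2 + r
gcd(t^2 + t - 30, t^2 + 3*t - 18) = t + 6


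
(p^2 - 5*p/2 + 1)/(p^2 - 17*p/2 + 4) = (p - 2)/(p - 8)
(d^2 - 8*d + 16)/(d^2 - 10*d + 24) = (d - 4)/(d - 6)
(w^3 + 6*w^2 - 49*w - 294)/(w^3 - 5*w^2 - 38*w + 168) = (w + 7)/(w - 4)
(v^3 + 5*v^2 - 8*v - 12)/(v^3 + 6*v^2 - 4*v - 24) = (v + 1)/(v + 2)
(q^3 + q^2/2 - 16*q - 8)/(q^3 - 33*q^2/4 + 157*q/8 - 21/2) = 4*(2*q^2 + 9*q + 4)/(8*q^2 - 34*q + 21)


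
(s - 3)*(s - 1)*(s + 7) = s^3 + 3*s^2 - 25*s + 21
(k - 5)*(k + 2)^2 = k^3 - k^2 - 16*k - 20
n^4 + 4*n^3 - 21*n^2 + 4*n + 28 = (n - 2)^2*(n + 1)*(n + 7)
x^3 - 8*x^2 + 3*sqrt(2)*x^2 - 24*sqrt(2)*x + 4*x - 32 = (x - 8)*(x + sqrt(2))*(x + 2*sqrt(2))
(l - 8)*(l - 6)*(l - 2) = l^3 - 16*l^2 + 76*l - 96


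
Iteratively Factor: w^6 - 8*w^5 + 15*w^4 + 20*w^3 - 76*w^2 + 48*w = (w - 4)*(w^5 - 4*w^4 - w^3 + 16*w^2 - 12*w) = (w - 4)*(w - 2)*(w^4 - 2*w^3 - 5*w^2 + 6*w) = (w - 4)*(w - 2)*(w - 1)*(w^3 - w^2 - 6*w) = w*(w - 4)*(w - 2)*(w - 1)*(w^2 - w - 6) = w*(w - 4)*(w - 3)*(w - 2)*(w - 1)*(w + 2)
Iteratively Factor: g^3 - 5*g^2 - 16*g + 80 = (g - 5)*(g^2 - 16) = (g - 5)*(g + 4)*(g - 4)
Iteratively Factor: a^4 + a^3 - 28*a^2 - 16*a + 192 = (a - 4)*(a^3 + 5*a^2 - 8*a - 48) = (a - 4)*(a - 3)*(a^2 + 8*a + 16) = (a - 4)*(a - 3)*(a + 4)*(a + 4)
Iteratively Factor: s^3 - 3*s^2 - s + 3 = (s - 3)*(s^2 - 1) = (s - 3)*(s + 1)*(s - 1)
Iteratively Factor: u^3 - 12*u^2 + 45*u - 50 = (u - 5)*(u^2 - 7*u + 10) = (u - 5)*(u - 2)*(u - 5)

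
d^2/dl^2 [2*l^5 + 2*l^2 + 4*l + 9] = 40*l^3 + 4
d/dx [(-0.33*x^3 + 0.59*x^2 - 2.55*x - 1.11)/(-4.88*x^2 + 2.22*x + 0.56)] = (1.6104*x^4 - 1.4652*x^3 - 11.6886*x^2 - 10.1728*x + 1.0362)/(23.8144*x^4 - 21.6672*x^3 - 0.537199999999999*x^2 + 2.4864*x + 0.3136)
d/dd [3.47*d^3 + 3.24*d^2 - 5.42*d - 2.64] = 10.41*d^2 + 6.48*d - 5.42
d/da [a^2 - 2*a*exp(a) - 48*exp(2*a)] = -2*a*exp(a) + 2*a - 96*exp(2*a) - 2*exp(a)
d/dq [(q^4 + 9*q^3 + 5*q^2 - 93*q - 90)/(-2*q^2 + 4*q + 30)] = (-2*q^5 - 3*q^4 + 96*q^3 + 322*q^2 - 30*q - 1215)/(2*(q^4 - 4*q^3 - 26*q^2 + 60*q + 225))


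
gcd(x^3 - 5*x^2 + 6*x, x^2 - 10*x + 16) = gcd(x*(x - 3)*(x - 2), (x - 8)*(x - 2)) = x - 2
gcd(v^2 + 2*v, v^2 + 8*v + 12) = v + 2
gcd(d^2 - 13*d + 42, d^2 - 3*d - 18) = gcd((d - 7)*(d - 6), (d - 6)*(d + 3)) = d - 6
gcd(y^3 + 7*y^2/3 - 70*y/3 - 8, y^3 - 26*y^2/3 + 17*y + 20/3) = y^2 - 11*y/3 - 4/3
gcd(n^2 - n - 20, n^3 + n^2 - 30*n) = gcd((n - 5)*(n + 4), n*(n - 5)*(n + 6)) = n - 5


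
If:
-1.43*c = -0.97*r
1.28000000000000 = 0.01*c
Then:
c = 128.00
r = 188.70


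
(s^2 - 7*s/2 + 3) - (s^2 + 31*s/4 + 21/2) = -45*s/4 - 15/2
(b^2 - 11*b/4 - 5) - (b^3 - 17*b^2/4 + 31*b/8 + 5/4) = -b^3 + 21*b^2/4 - 53*b/8 - 25/4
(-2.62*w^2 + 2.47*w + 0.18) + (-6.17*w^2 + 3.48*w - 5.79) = -8.79*w^2 + 5.95*w - 5.61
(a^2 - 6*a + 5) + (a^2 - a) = 2*a^2 - 7*a + 5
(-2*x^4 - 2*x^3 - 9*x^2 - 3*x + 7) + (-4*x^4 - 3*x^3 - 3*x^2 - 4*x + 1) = -6*x^4 - 5*x^3 - 12*x^2 - 7*x + 8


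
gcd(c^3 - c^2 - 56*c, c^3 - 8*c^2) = c^2 - 8*c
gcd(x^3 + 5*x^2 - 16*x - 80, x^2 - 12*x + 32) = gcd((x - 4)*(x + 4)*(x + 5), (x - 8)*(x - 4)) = x - 4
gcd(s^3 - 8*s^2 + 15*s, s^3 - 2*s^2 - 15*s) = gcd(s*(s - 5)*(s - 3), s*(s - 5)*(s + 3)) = s^2 - 5*s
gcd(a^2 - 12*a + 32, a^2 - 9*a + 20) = a - 4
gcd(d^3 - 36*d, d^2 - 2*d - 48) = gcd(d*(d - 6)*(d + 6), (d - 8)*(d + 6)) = d + 6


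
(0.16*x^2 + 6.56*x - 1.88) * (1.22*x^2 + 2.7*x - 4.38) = 0.1952*x^4 + 8.4352*x^3 + 14.7176*x^2 - 33.8088*x + 8.2344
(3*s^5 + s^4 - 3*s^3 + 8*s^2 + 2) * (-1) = -3*s^5 - s^4 + 3*s^3 - 8*s^2 - 2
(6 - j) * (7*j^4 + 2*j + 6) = -7*j^5 + 42*j^4 - 2*j^2 + 6*j + 36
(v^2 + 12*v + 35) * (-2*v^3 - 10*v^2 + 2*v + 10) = -2*v^5 - 34*v^4 - 188*v^3 - 316*v^2 + 190*v + 350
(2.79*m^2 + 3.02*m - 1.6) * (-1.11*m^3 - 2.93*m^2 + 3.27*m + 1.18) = -3.0969*m^5 - 11.5269*m^4 + 2.0507*m^3 + 17.8556*m^2 - 1.6684*m - 1.888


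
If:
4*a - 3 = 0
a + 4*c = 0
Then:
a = 3/4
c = -3/16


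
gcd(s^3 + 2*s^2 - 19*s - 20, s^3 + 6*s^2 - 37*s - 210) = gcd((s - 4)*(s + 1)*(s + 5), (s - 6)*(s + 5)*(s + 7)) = s + 5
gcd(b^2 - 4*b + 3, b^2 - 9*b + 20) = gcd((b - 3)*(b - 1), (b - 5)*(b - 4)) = 1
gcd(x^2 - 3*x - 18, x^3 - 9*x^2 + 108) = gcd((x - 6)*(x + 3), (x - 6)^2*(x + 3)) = x^2 - 3*x - 18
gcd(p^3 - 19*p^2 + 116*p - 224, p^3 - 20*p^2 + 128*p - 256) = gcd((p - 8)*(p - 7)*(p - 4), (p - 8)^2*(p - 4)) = p^2 - 12*p + 32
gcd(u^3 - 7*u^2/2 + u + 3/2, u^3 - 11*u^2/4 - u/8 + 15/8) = u - 1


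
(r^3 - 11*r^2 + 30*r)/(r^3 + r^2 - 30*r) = (r - 6)/(r + 6)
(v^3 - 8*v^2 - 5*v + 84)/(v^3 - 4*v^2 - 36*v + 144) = (v^2 - 4*v - 21)/(v^2 - 36)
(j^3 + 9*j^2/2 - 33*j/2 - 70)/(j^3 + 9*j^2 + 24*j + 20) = (j^2 - j/2 - 14)/(j^2 + 4*j + 4)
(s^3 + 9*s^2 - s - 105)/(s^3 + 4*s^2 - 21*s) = (s + 5)/s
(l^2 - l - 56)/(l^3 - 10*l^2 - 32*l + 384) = (l + 7)/(l^2 - 2*l - 48)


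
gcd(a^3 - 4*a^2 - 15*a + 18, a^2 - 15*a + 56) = 1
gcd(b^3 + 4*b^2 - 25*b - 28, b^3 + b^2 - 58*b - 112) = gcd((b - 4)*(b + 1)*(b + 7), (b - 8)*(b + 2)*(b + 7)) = b + 7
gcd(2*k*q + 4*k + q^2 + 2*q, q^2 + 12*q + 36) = 1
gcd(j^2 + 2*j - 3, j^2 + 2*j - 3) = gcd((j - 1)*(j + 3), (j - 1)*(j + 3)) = j^2 + 2*j - 3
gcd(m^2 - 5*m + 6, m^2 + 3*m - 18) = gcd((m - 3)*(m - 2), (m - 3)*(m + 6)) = m - 3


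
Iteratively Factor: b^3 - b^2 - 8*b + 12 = (b - 2)*(b^2 + b - 6) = (b - 2)*(b + 3)*(b - 2)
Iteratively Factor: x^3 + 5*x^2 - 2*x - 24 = (x + 3)*(x^2 + 2*x - 8) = (x + 3)*(x + 4)*(x - 2)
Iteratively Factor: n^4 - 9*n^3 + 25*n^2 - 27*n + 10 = (n - 2)*(n^3 - 7*n^2 + 11*n - 5) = (n - 2)*(n - 1)*(n^2 - 6*n + 5) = (n - 2)*(n - 1)^2*(n - 5)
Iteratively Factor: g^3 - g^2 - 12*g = (g + 3)*(g^2 - 4*g) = (g - 4)*(g + 3)*(g)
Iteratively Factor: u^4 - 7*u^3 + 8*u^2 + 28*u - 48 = (u - 3)*(u^3 - 4*u^2 - 4*u + 16) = (u - 3)*(u + 2)*(u^2 - 6*u + 8) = (u - 3)*(u - 2)*(u + 2)*(u - 4)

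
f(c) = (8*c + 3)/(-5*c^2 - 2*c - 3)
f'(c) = (8*c + 3)*(10*c + 2)/(-5*c^2 - 2*c - 3)^2 + 8/(-5*c^2 - 2*c - 3)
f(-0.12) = -0.72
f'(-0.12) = -2.62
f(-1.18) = 0.85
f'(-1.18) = 0.04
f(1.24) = -0.98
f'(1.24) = 0.47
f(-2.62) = 0.56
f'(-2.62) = 0.17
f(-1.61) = 0.78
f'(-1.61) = 0.23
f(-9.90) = 0.16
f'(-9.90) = 0.02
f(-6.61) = 0.24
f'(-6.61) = 0.04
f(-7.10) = 0.22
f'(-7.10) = 0.03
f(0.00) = -1.00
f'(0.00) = -2.00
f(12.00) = -0.13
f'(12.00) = 0.01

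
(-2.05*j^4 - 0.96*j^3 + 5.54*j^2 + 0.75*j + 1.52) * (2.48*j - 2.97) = -5.084*j^5 + 3.7077*j^4 + 16.5904*j^3 - 14.5938*j^2 + 1.5421*j - 4.5144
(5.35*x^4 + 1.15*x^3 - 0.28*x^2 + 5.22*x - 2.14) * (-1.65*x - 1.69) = -8.8275*x^5 - 10.939*x^4 - 1.4815*x^3 - 8.1398*x^2 - 5.2908*x + 3.6166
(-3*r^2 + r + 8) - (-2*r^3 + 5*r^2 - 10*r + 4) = 2*r^3 - 8*r^2 + 11*r + 4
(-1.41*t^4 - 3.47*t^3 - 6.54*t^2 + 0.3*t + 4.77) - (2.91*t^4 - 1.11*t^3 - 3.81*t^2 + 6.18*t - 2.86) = -4.32*t^4 - 2.36*t^3 - 2.73*t^2 - 5.88*t + 7.63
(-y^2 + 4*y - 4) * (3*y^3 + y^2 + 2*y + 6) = -3*y^5 + 11*y^4 - 10*y^3 - 2*y^2 + 16*y - 24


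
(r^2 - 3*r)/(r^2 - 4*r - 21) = r*(3 - r)/(-r^2 + 4*r + 21)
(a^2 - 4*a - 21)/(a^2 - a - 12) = (a - 7)/(a - 4)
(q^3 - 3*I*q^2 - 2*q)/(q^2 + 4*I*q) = (q^2 - 3*I*q - 2)/(q + 4*I)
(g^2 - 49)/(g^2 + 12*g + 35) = (g - 7)/(g + 5)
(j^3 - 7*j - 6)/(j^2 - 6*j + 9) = (j^2 + 3*j + 2)/(j - 3)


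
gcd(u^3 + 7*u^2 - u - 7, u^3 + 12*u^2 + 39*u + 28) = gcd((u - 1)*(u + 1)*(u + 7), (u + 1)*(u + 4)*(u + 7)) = u^2 + 8*u + 7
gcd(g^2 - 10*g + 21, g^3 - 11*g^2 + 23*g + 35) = g - 7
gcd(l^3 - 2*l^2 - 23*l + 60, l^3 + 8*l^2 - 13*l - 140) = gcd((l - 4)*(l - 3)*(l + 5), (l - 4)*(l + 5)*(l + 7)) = l^2 + l - 20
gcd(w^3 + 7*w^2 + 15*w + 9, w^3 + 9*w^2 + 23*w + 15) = w^2 + 4*w + 3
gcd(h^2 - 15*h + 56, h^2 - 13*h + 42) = h - 7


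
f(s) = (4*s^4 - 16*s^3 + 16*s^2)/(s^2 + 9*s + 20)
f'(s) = (-2*s - 9)*(4*s^4 - 16*s^3 + 16*s^2)/(s^2 + 9*s + 20)^2 + (16*s^3 - 48*s^2 + 32*s)/(s^2 + 9*s + 20)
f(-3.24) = 861.96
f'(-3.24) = -2484.97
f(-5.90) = 5081.85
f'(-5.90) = 5311.96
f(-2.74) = 236.94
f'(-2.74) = -565.81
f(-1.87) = 31.42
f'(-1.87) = -74.64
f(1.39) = 0.08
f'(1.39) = -0.18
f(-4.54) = -14196.31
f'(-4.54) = 15167.35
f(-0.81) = 1.55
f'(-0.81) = -5.79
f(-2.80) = 273.69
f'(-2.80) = -662.00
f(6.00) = 20.95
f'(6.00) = 13.46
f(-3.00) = 450.00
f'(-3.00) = -1155.00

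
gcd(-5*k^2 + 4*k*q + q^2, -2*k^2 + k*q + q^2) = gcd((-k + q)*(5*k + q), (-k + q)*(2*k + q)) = -k + q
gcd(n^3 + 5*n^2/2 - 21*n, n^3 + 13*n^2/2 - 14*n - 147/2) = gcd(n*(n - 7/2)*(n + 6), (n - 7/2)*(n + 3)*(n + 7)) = n - 7/2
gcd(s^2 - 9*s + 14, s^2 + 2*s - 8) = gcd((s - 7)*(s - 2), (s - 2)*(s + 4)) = s - 2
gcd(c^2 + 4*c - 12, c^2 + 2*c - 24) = c + 6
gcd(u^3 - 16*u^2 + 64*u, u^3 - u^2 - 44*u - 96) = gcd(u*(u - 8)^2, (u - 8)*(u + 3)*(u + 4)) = u - 8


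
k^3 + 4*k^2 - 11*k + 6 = (k - 1)^2*(k + 6)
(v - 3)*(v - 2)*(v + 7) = v^3 + 2*v^2 - 29*v + 42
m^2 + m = m*(m + 1)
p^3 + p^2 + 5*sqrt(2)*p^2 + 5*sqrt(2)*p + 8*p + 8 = (p + 1)*(p + sqrt(2))*(p + 4*sqrt(2))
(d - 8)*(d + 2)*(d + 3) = d^3 - 3*d^2 - 34*d - 48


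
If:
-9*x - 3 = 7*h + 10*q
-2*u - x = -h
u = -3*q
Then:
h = -2*x - 9/16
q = x/2 + 3/32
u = -3*x/2 - 9/32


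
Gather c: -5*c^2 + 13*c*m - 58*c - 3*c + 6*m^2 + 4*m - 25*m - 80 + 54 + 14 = -5*c^2 + c*(13*m - 61) + 6*m^2 - 21*m - 12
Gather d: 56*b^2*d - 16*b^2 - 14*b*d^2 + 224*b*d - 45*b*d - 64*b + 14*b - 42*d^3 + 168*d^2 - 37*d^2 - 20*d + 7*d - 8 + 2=-16*b^2 - 50*b - 42*d^3 + d^2*(131 - 14*b) + d*(56*b^2 + 179*b - 13) - 6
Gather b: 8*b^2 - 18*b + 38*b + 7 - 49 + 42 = 8*b^2 + 20*b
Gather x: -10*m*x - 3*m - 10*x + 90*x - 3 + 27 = -3*m + x*(80 - 10*m) + 24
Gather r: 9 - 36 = -27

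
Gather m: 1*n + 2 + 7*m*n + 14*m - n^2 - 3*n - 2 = m*(7*n + 14) - n^2 - 2*n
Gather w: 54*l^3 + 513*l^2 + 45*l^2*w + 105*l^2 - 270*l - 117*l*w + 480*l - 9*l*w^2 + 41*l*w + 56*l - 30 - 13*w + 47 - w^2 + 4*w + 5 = 54*l^3 + 618*l^2 + 266*l + w^2*(-9*l - 1) + w*(45*l^2 - 76*l - 9) + 22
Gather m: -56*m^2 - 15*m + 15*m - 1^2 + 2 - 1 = -56*m^2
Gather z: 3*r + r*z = r*z + 3*r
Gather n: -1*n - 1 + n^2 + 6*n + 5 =n^2 + 5*n + 4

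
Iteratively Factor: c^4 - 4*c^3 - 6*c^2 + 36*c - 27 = (c - 1)*(c^3 - 3*c^2 - 9*c + 27) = (c - 3)*(c - 1)*(c^2 - 9) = (c - 3)*(c - 1)*(c + 3)*(c - 3)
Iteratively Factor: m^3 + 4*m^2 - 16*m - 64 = (m + 4)*(m^2 - 16) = (m + 4)^2*(m - 4)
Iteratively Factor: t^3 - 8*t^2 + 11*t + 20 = (t - 4)*(t^2 - 4*t - 5) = (t - 5)*(t - 4)*(t + 1)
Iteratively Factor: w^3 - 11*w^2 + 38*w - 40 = (w - 4)*(w^2 - 7*w + 10) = (w - 5)*(w - 4)*(w - 2)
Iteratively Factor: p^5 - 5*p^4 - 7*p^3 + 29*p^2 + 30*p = (p)*(p^4 - 5*p^3 - 7*p^2 + 29*p + 30) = p*(p - 3)*(p^3 - 2*p^2 - 13*p - 10) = p*(p - 3)*(p + 1)*(p^2 - 3*p - 10) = p*(p - 3)*(p + 1)*(p + 2)*(p - 5)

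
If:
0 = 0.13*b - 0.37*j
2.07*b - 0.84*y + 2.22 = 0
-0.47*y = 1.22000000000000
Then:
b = -2.13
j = -0.75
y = -2.60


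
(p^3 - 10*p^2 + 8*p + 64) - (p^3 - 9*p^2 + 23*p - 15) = -p^2 - 15*p + 79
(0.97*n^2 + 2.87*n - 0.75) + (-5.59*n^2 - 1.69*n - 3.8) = -4.62*n^2 + 1.18*n - 4.55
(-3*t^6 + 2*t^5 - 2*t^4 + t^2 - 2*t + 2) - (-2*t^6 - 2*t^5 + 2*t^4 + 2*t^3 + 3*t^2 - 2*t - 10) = -t^6 + 4*t^5 - 4*t^4 - 2*t^3 - 2*t^2 + 12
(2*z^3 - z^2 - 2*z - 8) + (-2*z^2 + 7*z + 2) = 2*z^3 - 3*z^2 + 5*z - 6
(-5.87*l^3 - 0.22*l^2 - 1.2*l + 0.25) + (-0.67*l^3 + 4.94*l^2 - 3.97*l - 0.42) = -6.54*l^3 + 4.72*l^2 - 5.17*l - 0.17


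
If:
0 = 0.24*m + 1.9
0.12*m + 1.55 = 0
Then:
No Solution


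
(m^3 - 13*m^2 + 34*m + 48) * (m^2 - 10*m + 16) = m^5 - 23*m^4 + 180*m^3 - 500*m^2 + 64*m + 768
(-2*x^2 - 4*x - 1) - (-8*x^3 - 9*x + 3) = 8*x^3 - 2*x^2 + 5*x - 4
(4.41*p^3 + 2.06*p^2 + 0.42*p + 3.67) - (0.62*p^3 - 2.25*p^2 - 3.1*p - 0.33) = 3.79*p^3 + 4.31*p^2 + 3.52*p + 4.0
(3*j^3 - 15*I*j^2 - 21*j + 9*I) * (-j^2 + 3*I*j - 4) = -3*j^5 + 24*I*j^4 + 54*j^3 - 12*I*j^2 + 57*j - 36*I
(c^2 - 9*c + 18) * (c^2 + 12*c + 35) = c^4 + 3*c^3 - 55*c^2 - 99*c + 630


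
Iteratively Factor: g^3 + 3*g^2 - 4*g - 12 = (g + 3)*(g^2 - 4) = (g + 2)*(g + 3)*(g - 2)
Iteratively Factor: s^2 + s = (s)*(s + 1)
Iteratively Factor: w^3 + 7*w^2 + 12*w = (w + 4)*(w^2 + 3*w) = w*(w + 4)*(w + 3)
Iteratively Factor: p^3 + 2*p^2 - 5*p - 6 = (p + 1)*(p^2 + p - 6) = (p + 1)*(p + 3)*(p - 2)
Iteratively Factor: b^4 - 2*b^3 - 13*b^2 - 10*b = (b - 5)*(b^3 + 3*b^2 + 2*b) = b*(b - 5)*(b^2 + 3*b + 2) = b*(b - 5)*(b + 1)*(b + 2)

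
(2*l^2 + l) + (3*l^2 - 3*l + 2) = 5*l^2 - 2*l + 2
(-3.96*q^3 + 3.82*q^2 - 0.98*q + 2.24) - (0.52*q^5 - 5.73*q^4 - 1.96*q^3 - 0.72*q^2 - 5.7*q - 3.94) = -0.52*q^5 + 5.73*q^4 - 2.0*q^3 + 4.54*q^2 + 4.72*q + 6.18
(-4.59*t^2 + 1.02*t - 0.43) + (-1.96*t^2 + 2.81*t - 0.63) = -6.55*t^2 + 3.83*t - 1.06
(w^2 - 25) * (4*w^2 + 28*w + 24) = 4*w^4 + 28*w^3 - 76*w^2 - 700*w - 600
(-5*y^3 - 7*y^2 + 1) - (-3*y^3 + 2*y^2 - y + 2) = -2*y^3 - 9*y^2 + y - 1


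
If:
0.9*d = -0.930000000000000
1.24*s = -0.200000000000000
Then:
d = -1.03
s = -0.16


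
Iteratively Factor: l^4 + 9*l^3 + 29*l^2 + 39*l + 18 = (l + 2)*(l^3 + 7*l^2 + 15*l + 9) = (l + 2)*(l + 3)*(l^2 + 4*l + 3) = (l + 1)*(l + 2)*(l + 3)*(l + 3)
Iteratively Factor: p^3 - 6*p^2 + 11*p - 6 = (p - 3)*(p^2 - 3*p + 2) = (p - 3)*(p - 1)*(p - 2)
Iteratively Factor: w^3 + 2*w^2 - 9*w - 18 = (w - 3)*(w^2 + 5*w + 6) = (w - 3)*(w + 2)*(w + 3)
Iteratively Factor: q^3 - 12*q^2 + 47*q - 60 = (q - 4)*(q^2 - 8*q + 15) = (q - 5)*(q - 4)*(q - 3)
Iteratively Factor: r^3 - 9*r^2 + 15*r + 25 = (r + 1)*(r^2 - 10*r + 25) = (r - 5)*(r + 1)*(r - 5)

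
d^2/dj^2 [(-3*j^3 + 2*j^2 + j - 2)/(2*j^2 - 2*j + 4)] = 6*(j^3 - 6*j + 2)/(j^6 - 3*j^5 + 9*j^4 - 13*j^3 + 18*j^2 - 12*j + 8)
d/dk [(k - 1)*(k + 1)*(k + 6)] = 3*k^2 + 12*k - 1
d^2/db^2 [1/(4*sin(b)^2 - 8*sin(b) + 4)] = (-sin(b) - 3/2)/(sin(b) - 1)^3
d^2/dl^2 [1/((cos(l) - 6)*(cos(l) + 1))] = (-4*sin(l)^4 + 51*sin(l)^2 + 45*cos(l)/4 + 15*cos(3*l)/4 + 15)/((cos(l) - 6)^3*(cos(l) + 1)^3)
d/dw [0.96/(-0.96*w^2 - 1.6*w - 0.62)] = (1.8432*w + 1.536)/(0.96*w^2 + 1.6*w + 0.62)^2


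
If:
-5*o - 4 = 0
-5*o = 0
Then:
No Solution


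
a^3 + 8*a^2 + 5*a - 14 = (a - 1)*(a + 2)*(a + 7)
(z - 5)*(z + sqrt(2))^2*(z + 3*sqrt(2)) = z^4 - 5*z^3 + 5*sqrt(2)*z^3 - 25*sqrt(2)*z^2 + 14*z^2 - 70*z + 6*sqrt(2)*z - 30*sqrt(2)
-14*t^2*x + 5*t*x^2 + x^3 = x*(-2*t + x)*(7*t + x)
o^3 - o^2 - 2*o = o*(o - 2)*(o + 1)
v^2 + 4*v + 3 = (v + 1)*(v + 3)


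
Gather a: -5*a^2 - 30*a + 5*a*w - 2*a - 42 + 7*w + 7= -5*a^2 + a*(5*w - 32) + 7*w - 35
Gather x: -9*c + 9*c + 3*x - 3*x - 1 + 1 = 0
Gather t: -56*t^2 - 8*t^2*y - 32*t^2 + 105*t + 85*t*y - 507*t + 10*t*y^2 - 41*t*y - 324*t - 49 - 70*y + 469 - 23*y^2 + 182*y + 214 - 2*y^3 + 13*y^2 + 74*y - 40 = t^2*(-8*y - 88) + t*(10*y^2 + 44*y - 726) - 2*y^3 - 10*y^2 + 186*y + 594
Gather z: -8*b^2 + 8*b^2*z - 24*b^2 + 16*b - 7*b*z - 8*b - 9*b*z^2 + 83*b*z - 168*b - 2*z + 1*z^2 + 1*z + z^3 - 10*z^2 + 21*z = -32*b^2 - 160*b + z^3 + z^2*(-9*b - 9) + z*(8*b^2 + 76*b + 20)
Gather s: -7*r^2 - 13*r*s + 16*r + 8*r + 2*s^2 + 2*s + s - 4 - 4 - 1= -7*r^2 + 24*r + 2*s^2 + s*(3 - 13*r) - 9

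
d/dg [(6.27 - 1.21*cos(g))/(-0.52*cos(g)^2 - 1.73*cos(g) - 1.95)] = (0.6292*cos(g)^2 - 6.5208*cos(g) - 13.2066)*sin(g)/(0.2704*cos(g)^4 + 1.7992*cos(g)^3 + 5.0209*cos(g)^2 + 6.747*cos(g) + 3.8025)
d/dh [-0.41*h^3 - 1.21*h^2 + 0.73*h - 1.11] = -1.23*h^2 - 2.42*h + 0.73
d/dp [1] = 0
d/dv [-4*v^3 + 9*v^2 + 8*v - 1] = -12*v^2 + 18*v + 8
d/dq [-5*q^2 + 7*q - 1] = 7 - 10*q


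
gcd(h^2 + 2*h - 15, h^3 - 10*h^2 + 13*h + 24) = h - 3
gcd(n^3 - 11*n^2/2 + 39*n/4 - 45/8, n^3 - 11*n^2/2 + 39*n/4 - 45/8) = n^3 - 11*n^2/2 + 39*n/4 - 45/8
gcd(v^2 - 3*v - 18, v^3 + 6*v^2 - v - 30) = v + 3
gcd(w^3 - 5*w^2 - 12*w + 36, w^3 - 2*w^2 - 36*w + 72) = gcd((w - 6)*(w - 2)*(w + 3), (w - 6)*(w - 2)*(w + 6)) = w^2 - 8*w + 12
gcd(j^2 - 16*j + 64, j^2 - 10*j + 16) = j - 8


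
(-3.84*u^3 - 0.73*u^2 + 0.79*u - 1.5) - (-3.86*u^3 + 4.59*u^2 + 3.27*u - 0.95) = 0.02*u^3 - 5.32*u^2 - 2.48*u - 0.55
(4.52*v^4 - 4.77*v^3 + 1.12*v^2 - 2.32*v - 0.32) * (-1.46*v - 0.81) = -6.5992*v^5 + 3.303*v^4 + 2.2285*v^3 + 2.48*v^2 + 2.3464*v + 0.2592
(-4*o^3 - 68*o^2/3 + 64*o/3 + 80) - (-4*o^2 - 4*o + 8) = -4*o^3 - 56*o^2/3 + 76*o/3 + 72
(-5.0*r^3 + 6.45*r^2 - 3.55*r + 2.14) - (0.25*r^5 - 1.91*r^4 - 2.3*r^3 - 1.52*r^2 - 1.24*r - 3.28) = -0.25*r^5 + 1.91*r^4 - 2.7*r^3 + 7.97*r^2 - 2.31*r + 5.42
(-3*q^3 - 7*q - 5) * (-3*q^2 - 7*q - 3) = 9*q^5 + 21*q^4 + 30*q^3 + 64*q^2 + 56*q + 15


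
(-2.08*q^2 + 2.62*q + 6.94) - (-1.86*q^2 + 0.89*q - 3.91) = -0.22*q^2 + 1.73*q + 10.85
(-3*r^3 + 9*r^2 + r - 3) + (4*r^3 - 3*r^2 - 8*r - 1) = r^3 + 6*r^2 - 7*r - 4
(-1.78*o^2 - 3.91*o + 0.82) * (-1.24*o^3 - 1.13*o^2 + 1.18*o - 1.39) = 2.2072*o^5 + 6.8598*o^4 + 1.3011*o^3 - 3.0662*o^2 + 6.4025*o - 1.1398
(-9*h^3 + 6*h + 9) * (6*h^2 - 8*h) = -54*h^5 + 72*h^4 + 36*h^3 + 6*h^2 - 72*h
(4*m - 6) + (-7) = 4*m - 13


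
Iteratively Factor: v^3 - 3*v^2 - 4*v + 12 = (v - 3)*(v^2 - 4) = (v - 3)*(v - 2)*(v + 2)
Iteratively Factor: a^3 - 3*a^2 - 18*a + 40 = (a + 4)*(a^2 - 7*a + 10) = (a - 2)*(a + 4)*(a - 5)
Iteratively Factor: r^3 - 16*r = (r - 4)*(r^2 + 4*r) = r*(r - 4)*(r + 4)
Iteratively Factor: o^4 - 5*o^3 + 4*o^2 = (o - 1)*(o^3 - 4*o^2) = o*(o - 1)*(o^2 - 4*o) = o^2*(o - 1)*(o - 4)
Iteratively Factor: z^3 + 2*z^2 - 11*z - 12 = (z + 4)*(z^2 - 2*z - 3) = (z + 1)*(z + 4)*(z - 3)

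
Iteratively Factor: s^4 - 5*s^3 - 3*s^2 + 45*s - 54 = (s - 3)*(s^3 - 2*s^2 - 9*s + 18) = (s - 3)*(s - 2)*(s^2 - 9) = (s - 3)^2*(s - 2)*(s + 3)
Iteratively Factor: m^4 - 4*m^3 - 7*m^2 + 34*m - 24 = (m - 2)*(m^3 - 2*m^2 - 11*m + 12) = (m - 2)*(m - 1)*(m^2 - m - 12) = (m - 4)*(m - 2)*(m - 1)*(m + 3)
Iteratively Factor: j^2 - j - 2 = (j + 1)*(j - 2)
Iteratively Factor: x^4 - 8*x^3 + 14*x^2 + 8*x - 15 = (x - 3)*(x^3 - 5*x^2 - x + 5) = (x - 3)*(x - 1)*(x^2 - 4*x - 5) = (x - 5)*(x - 3)*(x - 1)*(x + 1)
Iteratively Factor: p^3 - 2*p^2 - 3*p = (p + 1)*(p^2 - 3*p) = (p - 3)*(p + 1)*(p)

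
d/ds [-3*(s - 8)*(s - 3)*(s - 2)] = -9*s^2 + 78*s - 138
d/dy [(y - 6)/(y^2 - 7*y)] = (-y^2 + 12*y - 42)/(y^2*(y^2 - 14*y + 49))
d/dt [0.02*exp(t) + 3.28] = 0.02*exp(t)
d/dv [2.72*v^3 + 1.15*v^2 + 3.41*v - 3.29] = 8.16*v^2 + 2.3*v + 3.41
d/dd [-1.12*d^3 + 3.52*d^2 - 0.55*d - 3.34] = -3.36*d^2 + 7.04*d - 0.55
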